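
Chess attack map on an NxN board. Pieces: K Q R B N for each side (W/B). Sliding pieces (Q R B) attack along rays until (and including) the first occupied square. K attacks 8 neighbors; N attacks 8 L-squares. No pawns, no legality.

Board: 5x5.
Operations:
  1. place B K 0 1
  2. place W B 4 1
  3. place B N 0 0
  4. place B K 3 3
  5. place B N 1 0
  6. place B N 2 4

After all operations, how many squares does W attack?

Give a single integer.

Op 1: place BK@(0,1)
Op 2: place WB@(4,1)
Op 3: place BN@(0,0)
Op 4: place BK@(3,3)
Op 5: place BN@(1,0)
Op 6: place BN@(2,4)
Per-piece attacks for W:
  WB@(4,1): attacks (3,2) (2,3) (1,4) (3,0)
Union (4 distinct): (1,4) (2,3) (3,0) (3,2)

Answer: 4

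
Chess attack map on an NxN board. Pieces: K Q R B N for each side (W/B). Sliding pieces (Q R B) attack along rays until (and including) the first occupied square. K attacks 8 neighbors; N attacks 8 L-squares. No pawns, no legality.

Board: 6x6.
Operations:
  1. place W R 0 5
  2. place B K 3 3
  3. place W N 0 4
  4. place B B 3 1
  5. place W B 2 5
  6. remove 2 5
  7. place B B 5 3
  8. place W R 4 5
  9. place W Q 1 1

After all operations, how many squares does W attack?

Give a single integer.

Answer: 25

Derivation:
Op 1: place WR@(0,5)
Op 2: place BK@(3,3)
Op 3: place WN@(0,4)
Op 4: place BB@(3,1)
Op 5: place WB@(2,5)
Op 6: remove (2,5)
Op 7: place BB@(5,3)
Op 8: place WR@(4,5)
Op 9: place WQ@(1,1)
Per-piece attacks for W:
  WN@(0,4): attacks (2,5) (1,2) (2,3)
  WR@(0,5): attacks (0,4) (1,5) (2,5) (3,5) (4,5) [ray(0,-1) blocked at (0,4); ray(1,0) blocked at (4,5)]
  WQ@(1,1): attacks (1,2) (1,3) (1,4) (1,5) (1,0) (2,1) (3,1) (0,1) (2,2) (3,3) (2,0) (0,2) (0,0) [ray(1,0) blocked at (3,1); ray(1,1) blocked at (3,3)]
  WR@(4,5): attacks (4,4) (4,3) (4,2) (4,1) (4,0) (5,5) (3,5) (2,5) (1,5) (0,5) [ray(-1,0) blocked at (0,5)]
Union (25 distinct): (0,0) (0,1) (0,2) (0,4) (0,5) (1,0) (1,2) (1,3) (1,4) (1,5) (2,0) (2,1) (2,2) (2,3) (2,5) (3,1) (3,3) (3,5) (4,0) (4,1) (4,2) (4,3) (4,4) (4,5) (5,5)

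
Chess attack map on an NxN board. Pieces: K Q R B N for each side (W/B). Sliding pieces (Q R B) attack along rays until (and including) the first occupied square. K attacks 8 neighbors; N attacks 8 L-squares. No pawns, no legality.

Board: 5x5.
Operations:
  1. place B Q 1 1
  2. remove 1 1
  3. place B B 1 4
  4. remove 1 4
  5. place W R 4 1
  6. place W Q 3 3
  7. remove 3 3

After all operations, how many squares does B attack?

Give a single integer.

Op 1: place BQ@(1,1)
Op 2: remove (1,1)
Op 3: place BB@(1,4)
Op 4: remove (1,4)
Op 5: place WR@(4,1)
Op 6: place WQ@(3,3)
Op 7: remove (3,3)
Per-piece attacks for B:
Union (0 distinct): (none)

Answer: 0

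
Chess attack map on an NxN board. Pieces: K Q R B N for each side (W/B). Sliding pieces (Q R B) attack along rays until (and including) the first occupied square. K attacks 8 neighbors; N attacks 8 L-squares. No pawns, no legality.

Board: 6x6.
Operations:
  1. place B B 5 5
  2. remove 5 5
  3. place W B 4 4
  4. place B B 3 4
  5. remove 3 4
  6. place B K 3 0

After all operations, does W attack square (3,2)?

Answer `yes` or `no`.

Op 1: place BB@(5,5)
Op 2: remove (5,5)
Op 3: place WB@(4,4)
Op 4: place BB@(3,4)
Op 5: remove (3,4)
Op 6: place BK@(3,0)
Per-piece attacks for W:
  WB@(4,4): attacks (5,5) (5,3) (3,5) (3,3) (2,2) (1,1) (0,0)
W attacks (3,2): no

Answer: no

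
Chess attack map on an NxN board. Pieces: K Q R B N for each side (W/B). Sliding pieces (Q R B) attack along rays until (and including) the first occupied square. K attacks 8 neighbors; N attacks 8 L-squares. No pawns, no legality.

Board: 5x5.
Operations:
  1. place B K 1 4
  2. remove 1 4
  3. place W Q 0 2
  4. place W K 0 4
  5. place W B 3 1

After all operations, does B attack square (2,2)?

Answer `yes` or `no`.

Op 1: place BK@(1,4)
Op 2: remove (1,4)
Op 3: place WQ@(0,2)
Op 4: place WK@(0,4)
Op 5: place WB@(3,1)
Per-piece attacks for B:
B attacks (2,2): no

Answer: no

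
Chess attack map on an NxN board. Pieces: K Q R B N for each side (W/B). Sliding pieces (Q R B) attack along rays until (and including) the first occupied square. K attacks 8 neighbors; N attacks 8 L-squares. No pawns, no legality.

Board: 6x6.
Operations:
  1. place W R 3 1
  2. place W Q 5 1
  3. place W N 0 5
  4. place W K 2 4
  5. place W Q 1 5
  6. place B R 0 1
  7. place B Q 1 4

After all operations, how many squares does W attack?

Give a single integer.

Answer: 27

Derivation:
Op 1: place WR@(3,1)
Op 2: place WQ@(5,1)
Op 3: place WN@(0,5)
Op 4: place WK@(2,4)
Op 5: place WQ@(1,5)
Op 6: place BR@(0,1)
Op 7: place BQ@(1,4)
Per-piece attacks for W:
  WN@(0,5): attacks (1,3) (2,4)
  WQ@(1,5): attacks (1,4) (2,5) (3,5) (4,5) (5,5) (0,5) (2,4) (0,4) [ray(0,-1) blocked at (1,4); ray(-1,0) blocked at (0,5); ray(1,-1) blocked at (2,4)]
  WK@(2,4): attacks (2,5) (2,3) (3,4) (1,4) (3,5) (3,3) (1,5) (1,3)
  WR@(3,1): attacks (3,2) (3,3) (3,4) (3,5) (3,0) (4,1) (5,1) (2,1) (1,1) (0,1) [ray(1,0) blocked at (5,1); ray(-1,0) blocked at (0,1)]
  WQ@(5,1): attacks (5,2) (5,3) (5,4) (5,5) (5,0) (4,1) (3,1) (4,2) (3,3) (2,4) (4,0) [ray(-1,0) blocked at (3,1); ray(-1,1) blocked at (2,4)]
Union (27 distinct): (0,1) (0,4) (0,5) (1,1) (1,3) (1,4) (1,5) (2,1) (2,3) (2,4) (2,5) (3,0) (3,1) (3,2) (3,3) (3,4) (3,5) (4,0) (4,1) (4,2) (4,5) (5,0) (5,1) (5,2) (5,3) (5,4) (5,5)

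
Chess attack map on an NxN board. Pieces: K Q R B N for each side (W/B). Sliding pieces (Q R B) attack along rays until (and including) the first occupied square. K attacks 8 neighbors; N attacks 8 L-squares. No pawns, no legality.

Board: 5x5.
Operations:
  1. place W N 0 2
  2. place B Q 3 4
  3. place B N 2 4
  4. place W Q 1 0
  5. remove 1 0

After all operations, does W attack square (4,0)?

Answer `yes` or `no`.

Op 1: place WN@(0,2)
Op 2: place BQ@(3,4)
Op 3: place BN@(2,4)
Op 4: place WQ@(1,0)
Op 5: remove (1,0)
Per-piece attacks for W:
  WN@(0,2): attacks (1,4) (2,3) (1,0) (2,1)
W attacks (4,0): no

Answer: no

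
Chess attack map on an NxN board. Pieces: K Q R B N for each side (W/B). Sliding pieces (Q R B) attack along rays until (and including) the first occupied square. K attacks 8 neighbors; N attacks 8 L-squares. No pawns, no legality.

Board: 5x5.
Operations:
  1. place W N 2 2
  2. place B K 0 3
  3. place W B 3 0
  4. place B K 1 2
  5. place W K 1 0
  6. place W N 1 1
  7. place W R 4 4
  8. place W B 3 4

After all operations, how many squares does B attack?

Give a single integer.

Answer: 11

Derivation:
Op 1: place WN@(2,2)
Op 2: place BK@(0,3)
Op 3: place WB@(3,0)
Op 4: place BK@(1,2)
Op 5: place WK@(1,0)
Op 6: place WN@(1,1)
Op 7: place WR@(4,4)
Op 8: place WB@(3,4)
Per-piece attacks for B:
  BK@(0,3): attacks (0,4) (0,2) (1,3) (1,4) (1,2)
  BK@(1,2): attacks (1,3) (1,1) (2,2) (0,2) (2,3) (2,1) (0,3) (0,1)
Union (11 distinct): (0,1) (0,2) (0,3) (0,4) (1,1) (1,2) (1,3) (1,4) (2,1) (2,2) (2,3)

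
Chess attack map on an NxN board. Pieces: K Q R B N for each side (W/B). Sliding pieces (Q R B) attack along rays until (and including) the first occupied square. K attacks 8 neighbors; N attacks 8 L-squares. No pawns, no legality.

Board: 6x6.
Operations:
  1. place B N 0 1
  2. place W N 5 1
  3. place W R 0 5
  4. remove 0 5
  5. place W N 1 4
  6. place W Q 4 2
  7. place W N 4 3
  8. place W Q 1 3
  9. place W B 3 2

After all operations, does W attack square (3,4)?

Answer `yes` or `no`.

Answer: no

Derivation:
Op 1: place BN@(0,1)
Op 2: place WN@(5,1)
Op 3: place WR@(0,5)
Op 4: remove (0,5)
Op 5: place WN@(1,4)
Op 6: place WQ@(4,2)
Op 7: place WN@(4,3)
Op 8: place WQ@(1,3)
Op 9: place WB@(3,2)
Per-piece attacks for W:
  WQ@(1,3): attacks (1,4) (1,2) (1,1) (1,0) (2,3) (3,3) (4,3) (0,3) (2,4) (3,5) (2,2) (3,1) (4,0) (0,4) (0,2) [ray(0,1) blocked at (1,4); ray(1,0) blocked at (4,3)]
  WN@(1,4): attacks (3,5) (2,2) (3,3) (0,2)
  WB@(3,2): attacks (4,3) (4,1) (5,0) (2,3) (1,4) (2,1) (1,0) [ray(1,1) blocked at (4,3); ray(-1,1) blocked at (1,4)]
  WQ@(4,2): attacks (4,3) (4,1) (4,0) (5,2) (3,2) (5,3) (5,1) (3,3) (2,4) (1,5) (3,1) (2,0) [ray(0,1) blocked at (4,3); ray(-1,0) blocked at (3,2); ray(1,-1) blocked at (5,1)]
  WN@(4,3): attacks (5,5) (3,5) (2,4) (5,1) (3,1) (2,2)
  WN@(5,1): attacks (4,3) (3,2) (3,0)
W attacks (3,4): no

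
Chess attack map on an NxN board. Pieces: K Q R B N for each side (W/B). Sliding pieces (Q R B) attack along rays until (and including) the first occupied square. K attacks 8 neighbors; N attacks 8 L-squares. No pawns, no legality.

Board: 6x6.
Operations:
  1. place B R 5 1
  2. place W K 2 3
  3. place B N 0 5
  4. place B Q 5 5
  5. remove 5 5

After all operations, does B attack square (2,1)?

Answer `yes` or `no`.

Answer: yes

Derivation:
Op 1: place BR@(5,1)
Op 2: place WK@(2,3)
Op 3: place BN@(0,5)
Op 4: place BQ@(5,5)
Op 5: remove (5,5)
Per-piece attacks for B:
  BN@(0,5): attacks (1,3) (2,4)
  BR@(5,1): attacks (5,2) (5,3) (5,4) (5,5) (5,0) (4,1) (3,1) (2,1) (1,1) (0,1)
B attacks (2,1): yes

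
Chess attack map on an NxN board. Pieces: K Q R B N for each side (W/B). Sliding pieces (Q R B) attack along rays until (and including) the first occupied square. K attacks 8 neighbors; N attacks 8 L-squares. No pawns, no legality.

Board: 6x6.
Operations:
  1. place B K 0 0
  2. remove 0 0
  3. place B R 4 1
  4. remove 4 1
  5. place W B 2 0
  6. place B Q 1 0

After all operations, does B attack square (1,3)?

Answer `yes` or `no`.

Answer: yes

Derivation:
Op 1: place BK@(0,0)
Op 2: remove (0,0)
Op 3: place BR@(4,1)
Op 4: remove (4,1)
Op 5: place WB@(2,0)
Op 6: place BQ@(1,0)
Per-piece attacks for B:
  BQ@(1,0): attacks (1,1) (1,2) (1,3) (1,4) (1,5) (2,0) (0,0) (2,1) (3,2) (4,3) (5,4) (0,1) [ray(1,0) blocked at (2,0)]
B attacks (1,3): yes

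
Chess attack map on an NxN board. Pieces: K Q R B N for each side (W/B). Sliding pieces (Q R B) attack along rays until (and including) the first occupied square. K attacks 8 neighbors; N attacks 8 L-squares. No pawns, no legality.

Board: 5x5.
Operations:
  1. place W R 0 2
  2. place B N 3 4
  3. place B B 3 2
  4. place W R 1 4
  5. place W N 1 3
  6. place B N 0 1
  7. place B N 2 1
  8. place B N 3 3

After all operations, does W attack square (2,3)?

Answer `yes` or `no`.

Answer: no

Derivation:
Op 1: place WR@(0,2)
Op 2: place BN@(3,4)
Op 3: place BB@(3,2)
Op 4: place WR@(1,4)
Op 5: place WN@(1,3)
Op 6: place BN@(0,1)
Op 7: place BN@(2,1)
Op 8: place BN@(3,3)
Per-piece attacks for W:
  WR@(0,2): attacks (0,3) (0,4) (0,1) (1,2) (2,2) (3,2) [ray(0,-1) blocked at (0,1); ray(1,0) blocked at (3,2)]
  WN@(1,3): attacks (3,4) (2,1) (3,2) (0,1)
  WR@(1,4): attacks (1,3) (2,4) (3,4) (0,4) [ray(0,-1) blocked at (1,3); ray(1,0) blocked at (3,4)]
W attacks (2,3): no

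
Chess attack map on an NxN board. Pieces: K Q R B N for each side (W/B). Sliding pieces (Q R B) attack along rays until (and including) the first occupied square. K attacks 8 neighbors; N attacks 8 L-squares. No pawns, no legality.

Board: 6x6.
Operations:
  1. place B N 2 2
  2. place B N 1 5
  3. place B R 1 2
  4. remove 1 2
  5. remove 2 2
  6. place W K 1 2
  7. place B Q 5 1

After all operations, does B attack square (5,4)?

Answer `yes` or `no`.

Op 1: place BN@(2,2)
Op 2: place BN@(1,5)
Op 3: place BR@(1,2)
Op 4: remove (1,2)
Op 5: remove (2,2)
Op 6: place WK@(1,2)
Op 7: place BQ@(5,1)
Per-piece attacks for B:
  BN@(1,5): attacks (2,3) (3,4) (0,3)
  BQ@(5,1): attacks (5,2) (5,3) (5,4) (5,5) (5,0) (4,1) (3,1) (2,1) (1,1) (0,1) (4,2) (3,3) (2,4) (1,5) (4,0) [ray(-1,1) blocked at (1,5)]
B attacks (5,4): yes

Answer: yes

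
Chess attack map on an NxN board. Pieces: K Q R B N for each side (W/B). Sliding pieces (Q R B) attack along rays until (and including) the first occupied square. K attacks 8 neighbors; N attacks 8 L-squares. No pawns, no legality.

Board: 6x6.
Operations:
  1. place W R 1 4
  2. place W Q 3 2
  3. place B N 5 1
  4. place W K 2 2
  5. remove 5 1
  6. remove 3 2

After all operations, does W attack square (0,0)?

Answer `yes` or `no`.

Answer: no

Derivation:
Op 1: place WR@(1,4)
Op 2: place WQ@(3,2)
Op 3: place BN@(5,1)
Op 4: place WK@(2,2)
Op 5: remove (5,1)
Op 6: remove (3,2)
Per-piece attacks for W:
  WR@(1,4): attacks (1,5) (1,3) (1,2) (1,1) (1,0) (2,4) (3,4) (4,4) (5,4) (0,4)
  WK@(2,2): attacks (2,3) (2,1) (3,2) (1,2) (3,3) (3,1) (1,3) (1,1)
W attacks (0,0): no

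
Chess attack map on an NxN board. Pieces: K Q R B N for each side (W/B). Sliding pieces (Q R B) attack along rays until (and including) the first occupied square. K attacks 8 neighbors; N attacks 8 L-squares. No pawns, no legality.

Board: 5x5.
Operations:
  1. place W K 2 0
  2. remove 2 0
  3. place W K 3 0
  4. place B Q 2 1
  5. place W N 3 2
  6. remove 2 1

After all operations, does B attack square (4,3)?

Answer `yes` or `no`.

Answer: no

Derivation:
Op 1: place WK@(2,0)
Op 2: remove (2,0)
Op 3: place WK@(3,0)
Op 4: place BQ@(2,1)
Op 5: place WN@(3,2)
Op 6: remove (2,1)
Per-piece attacks for B:
B attacks (4,3): no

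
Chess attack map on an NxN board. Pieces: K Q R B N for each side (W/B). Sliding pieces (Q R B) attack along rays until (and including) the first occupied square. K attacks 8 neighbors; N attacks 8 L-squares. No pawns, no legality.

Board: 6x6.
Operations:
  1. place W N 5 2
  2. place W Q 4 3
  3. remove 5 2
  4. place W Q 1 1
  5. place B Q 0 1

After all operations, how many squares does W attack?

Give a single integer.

Op 1: place WN@(5,2)
Op 2: place WQ@(4,3)
Op 3: remove (5,2)
Op 4: place WQ@(1,1)
Op 5: place BQ@(0,1)
Per-piece attacks for W:
  WQ@(1,1): attacks (1,2) (1,3) (1,4) (1,5) (1,0) (2,1) (3,1) (4,1) (5,1) (0,1) (2,2) (3,3) (4,4) (5,5) (2,0) (0,2) (0,0) [ray(-1,0) blocked at (0,1)]
  WQ@(4,3): attacks (4,4) (4,5) (4,2) (4,1) (4,0) (5,3) (3,3) (2,3) (1,3) (0,3) (5,4) (5,2) (3,4) (2,5) (3,2) (2,1) (1,0)
Union (28 distinct): (0,0) (0,1) (0,2) (0,3) (1,0) (1,2) (1,3) (1,4) (1,5) (2,0) (2,1) (2,2) (2,3) (2,5) (3,1) (3,2) (3,3) (3,4) (4,0) (4,1) (4,2) (4,4) (4,5) (5,1) (5,2) (5,3) (5,4) (5,5)

Answer: 28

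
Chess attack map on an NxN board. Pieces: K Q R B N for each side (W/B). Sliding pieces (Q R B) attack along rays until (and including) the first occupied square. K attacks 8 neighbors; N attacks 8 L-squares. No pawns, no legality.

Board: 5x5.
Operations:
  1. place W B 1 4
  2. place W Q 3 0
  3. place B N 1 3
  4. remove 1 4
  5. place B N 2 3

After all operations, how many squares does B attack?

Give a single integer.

Answer: 10

Derivation:
Op 1: place WB@(1,4)
Op 2: place WQ@(3,0)
Op 3: place BN@(1,3)
Op 4: remove (1,4)
Op 5: place BN@(2,3)
Per-piece attacks for B:
  BN@(1,3): attacks (3,4) (2,1) (3,2) (0,1)
  BN@(2,3): attacks (4,4) (0,4) (3,1) (4,2) (1,1) (0,2)
Union (10 distinct): (0,1) (0,2) (0,4) (1,1) (2,1) (3,1) (3,2) (3,4) (4,2) (4,4)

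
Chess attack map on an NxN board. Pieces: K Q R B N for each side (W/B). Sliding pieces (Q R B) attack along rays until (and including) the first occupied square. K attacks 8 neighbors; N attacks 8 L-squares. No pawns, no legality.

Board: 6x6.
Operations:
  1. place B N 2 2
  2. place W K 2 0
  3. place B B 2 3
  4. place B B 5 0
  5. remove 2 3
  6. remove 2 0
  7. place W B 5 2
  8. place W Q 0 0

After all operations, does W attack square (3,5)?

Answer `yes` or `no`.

Op 1: place BN@(2,2)
Op 2: place WK@(2,0)
Op 3: place BB@(2,3)
Op 4: place BB@(5,0)
Op 5: remove (2,3)
Op 6: remove (2,0)
Op 7: place WB@(5,2)
Op 8: place WQ@(0,0)
Per-piece attacks for W:
  WQ@(0,0): attacks (0,1) (0,2) (0,3) (0,4) (0,5) (1,0) (2,0) (3,0) (4,0) (5,0) (1,1) (2,2) [ray(1,0) blocked at (5,0); ray(1,1) blocked at (2,2)]
  WB@(5,2): attacks (4,3) (3,4) (2,5) (4,1) (3,0)
W attacks (3,5): no

Answer: no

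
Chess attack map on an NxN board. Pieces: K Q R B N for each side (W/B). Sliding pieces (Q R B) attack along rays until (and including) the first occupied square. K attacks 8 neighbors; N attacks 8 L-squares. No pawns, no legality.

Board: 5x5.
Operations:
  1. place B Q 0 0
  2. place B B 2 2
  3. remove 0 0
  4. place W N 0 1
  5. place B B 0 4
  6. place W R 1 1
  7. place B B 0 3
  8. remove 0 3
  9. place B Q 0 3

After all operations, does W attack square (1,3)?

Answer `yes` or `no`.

Answer: yes

Derivation:
Op 1: place BQ@(0,0)
Op 2: place BB@(2,2)
Op 3: remove (0,0)
Op 4: place WN@(0,1)
Op 5: place BB@(0,4)
Op 6: place WR@(1,1)
Op 7: place BB@(0,3)
Op 8: remove (0,3)
Op 9: place BQ@(0,3)
Per-piece attacks for W:
  WN@(0,1): attacks (1,3) (2,2) (2,0)
  WR@(1,1): attacks (1,2) (1,3) (1,4) (1,0) (2,1) (3,1) (4,1) (0,1) [ray(-1,0) blocked at (0,1)]
W attacks (1,3): yes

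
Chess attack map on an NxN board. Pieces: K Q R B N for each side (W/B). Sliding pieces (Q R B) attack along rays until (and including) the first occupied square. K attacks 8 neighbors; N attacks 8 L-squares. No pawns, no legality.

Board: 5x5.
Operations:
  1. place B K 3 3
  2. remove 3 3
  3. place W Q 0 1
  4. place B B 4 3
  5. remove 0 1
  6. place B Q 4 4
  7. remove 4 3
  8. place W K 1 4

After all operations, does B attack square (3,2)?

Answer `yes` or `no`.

Answer: no

Derivation:
Op 1: place BK@(3,3)
Op 2: remove (3,3)
Op 3: place WQ@(0,1)
Op 4: place BB@(4,3)
Op 5: remove (0,1)
Op 6: place BQ@(4,4)
Op 7: remove (4,3)
Op 8: place WK@(1,4)
Per-piece attacks for B:
  BQ@(4,4): attacks (4,3) (4,2) (4,1) (4,0) (3,4) (2,4) (1,4) (3,3) (2,2) (1,1) (0,0) [ray(-1,0) blocked at (1,4)]
B attacks (3,2): no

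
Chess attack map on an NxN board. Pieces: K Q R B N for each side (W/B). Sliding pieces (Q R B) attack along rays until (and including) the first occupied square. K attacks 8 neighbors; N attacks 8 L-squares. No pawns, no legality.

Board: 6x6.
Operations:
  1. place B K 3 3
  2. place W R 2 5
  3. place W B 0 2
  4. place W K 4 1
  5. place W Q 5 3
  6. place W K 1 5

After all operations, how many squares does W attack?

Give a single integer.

Op 1: place BK@(3,3)
Op 2: place WR@(2,5)
Op 3: place WB@(0,2)
Op 4: place WK@(4,1)
Op 5: place WQ@(5,3)
Op 6: place WK@(1,5)
Per-piece attacks for W:
  WB@(0,2): attacks (1,3) (2,4) (3,5) (1,1) (2,0)
  WK@(1,5): attacks (1,4) (2,5) (0,5) (2,4) (0,4)
  WR@(2,5): attacks (2,4) (2,3) (2,2) (2,1) (2,0) (3,5) (4,5) (5,5) (1,5) [ray(-1,0) blocked at (1,5)]
  WK@(4,1): attacks (4,2) (4,0) (5,1) (3,1) (5,2) (5,0) (3,2) (3,0)
  WQ@(5,3): attacks (5,4) (5,5) (5,2) (5,1) (5,0) (4,3) (3,3) (4,4) (3,5) (4,2) (3,1) (2,0) [ray(-1,0) blocked at (3,3)]
Union (27 distinct): (0,4) (0,5) (1,1) (1,3) (1,4) (1,5) (2,0) (2,1) (2,2) (2,3) (2,4) (2,5) (3,0) (3,1) (3,2) (3,3) (3,5) (4,0) (4,2) (4,3) (4,4) (4,5) (5,0) (5,1) (5,2) (5,4) (5,5)

Answer: 27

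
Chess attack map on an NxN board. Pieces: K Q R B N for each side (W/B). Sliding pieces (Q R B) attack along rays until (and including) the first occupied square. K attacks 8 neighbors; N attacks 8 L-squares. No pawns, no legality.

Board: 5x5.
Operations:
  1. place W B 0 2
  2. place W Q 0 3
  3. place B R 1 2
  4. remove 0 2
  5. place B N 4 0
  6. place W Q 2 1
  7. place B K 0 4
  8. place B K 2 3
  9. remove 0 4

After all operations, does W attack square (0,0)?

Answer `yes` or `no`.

Op 1: place WB@(0,2)
Op 2: place WQ@(0,3)
Op 3: place BR@(1,2)
Op 4: remove (0,2)
Op 5: place BN@(4,0)
Op 6: place WQ@(2,1)
Op 7: place BK@(0,4)
Op 8: place BK@(2,3)
Op 9: remove (0,4)
Per-piece attacks for W:
  WQ@(0,3): attacks (0,4) (0,2) (0,1) (0,0) (1,3) (2,3) (1,4) (1,2) [ray(1,0) blocked at (2,3); ray(1,-1) blocked at (1,2)]
  WQ@(2,1): attacks (2,2) (2,3) (2,0) (3,1) (4,1) (1,1) (0,1) (3,2) (4,3) (3,0) (1,2) (1,0) [ray(0,1) blocked at (2,3); ray(-1,1) blocked at (1,2)]
W attacks (0,0): yes

Answer: yes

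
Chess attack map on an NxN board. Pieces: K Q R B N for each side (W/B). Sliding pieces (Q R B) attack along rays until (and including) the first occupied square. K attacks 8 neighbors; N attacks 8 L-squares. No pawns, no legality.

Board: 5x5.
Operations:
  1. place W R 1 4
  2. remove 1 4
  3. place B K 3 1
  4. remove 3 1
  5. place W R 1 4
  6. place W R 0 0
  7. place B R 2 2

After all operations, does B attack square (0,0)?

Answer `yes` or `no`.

Op 1: place WR@(1,4)
Op 2: remove (1,4)
Op 3: place BK@(3,1)
Op 4: remove (3,1)
Op 5: place WR@(1,4)
Op 6: place WR@(0,0)
Op 7: place BR@(2,2)
Per-piece attacks for B:
  BR@(2,2): attacks (2,3) (2,4) (2,1) (2,0) (3,2) (4,2) (1,2) (0,2)
B attacks (0,0): no

Answer: no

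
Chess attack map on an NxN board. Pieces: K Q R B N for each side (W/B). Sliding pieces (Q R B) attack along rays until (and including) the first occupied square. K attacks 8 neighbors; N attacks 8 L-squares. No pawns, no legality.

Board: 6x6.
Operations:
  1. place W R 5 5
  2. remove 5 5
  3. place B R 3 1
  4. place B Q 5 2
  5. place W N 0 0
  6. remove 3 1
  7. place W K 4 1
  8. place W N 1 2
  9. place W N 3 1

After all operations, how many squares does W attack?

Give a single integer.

Answer: 18

Derivation:
Op 1: place WR@(5,5)
Op 2: remove (5,5)
Op 3: place BR@(3,1)
Op 4: place BQ@(5,2)
Op 5: place WN@(0,0)
Op 6: remove (3,1)
Op 7: place WK@(4,1)
Op 8: place WN@(1,2)
Op 9: place WN@(3,1)
Per-piece attacks for W:
  WN@(0,0): attacks (1,2) (2,1)
  WN@(1,2): attacks (2,4) (3,3) (0,4) (2,0) (3,1) (0,0)
  WN@(3,1): attacks (4,3) (5,2) (2,3) (1,2) (5,0) (1,0)
  WK@(4,1): attacks (4,2) (4,0) (5,1) (3,1) (5,2) (5,0) (3,2) (3,0)
Union (18 distinct): (0,0) (0,4) (1,0) (1,2) (2,0) (2,1) (2,3) (2,4) (3,0) (3,1) (3,2) (3,3) (4,0) (4,2) (4,3) (5,0) (5,1) (5,2)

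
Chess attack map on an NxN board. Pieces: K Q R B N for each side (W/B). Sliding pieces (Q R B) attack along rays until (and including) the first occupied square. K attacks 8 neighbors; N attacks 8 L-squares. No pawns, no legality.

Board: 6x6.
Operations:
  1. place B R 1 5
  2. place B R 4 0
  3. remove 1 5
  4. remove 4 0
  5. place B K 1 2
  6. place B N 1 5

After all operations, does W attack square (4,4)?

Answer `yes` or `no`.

Answer: no

Derivation:
Op 1: place BR@(1,5)
Op 2: place BR@(4,0)
Op 3: remove (1,5)
Op 4: remove (4,0)
Op 5: place BK@(1,2)
Op 6: place BN@(1,5)
Per-piece attacks for W:
W attacks (4,4): no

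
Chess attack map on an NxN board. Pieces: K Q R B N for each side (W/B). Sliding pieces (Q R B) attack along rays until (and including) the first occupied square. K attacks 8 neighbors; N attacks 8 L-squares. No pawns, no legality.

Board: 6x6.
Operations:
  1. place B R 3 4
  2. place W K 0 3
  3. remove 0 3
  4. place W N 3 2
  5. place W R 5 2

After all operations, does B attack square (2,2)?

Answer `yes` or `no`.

Op 1: place BR@(3,4)
Op 2: place WK@(0,3)
Op 3: remove (0,3)
Op 4: place WN@(3,2)
Op 5: place WR@(5,2)
Per-piece attacks for B:
  BR@(3,4): attacks (3,5) (3,3) (3,2) (4,4) (5,4) (2,4) (1,4) (0,4) [ray(0,-1) blocked at (3,2)]
B attacks (2,2): no

Answer: no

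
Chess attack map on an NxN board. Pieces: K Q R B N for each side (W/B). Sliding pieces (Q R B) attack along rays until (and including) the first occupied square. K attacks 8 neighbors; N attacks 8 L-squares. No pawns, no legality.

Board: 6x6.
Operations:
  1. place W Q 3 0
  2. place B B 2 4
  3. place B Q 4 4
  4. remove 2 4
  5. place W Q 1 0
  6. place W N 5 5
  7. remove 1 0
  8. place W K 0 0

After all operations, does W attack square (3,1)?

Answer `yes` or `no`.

Answer: yes

Derivation:
Op 1: place WQ@(3,0)
Op 2: place BB@(2,4)
Op 3: place BQ@(4,4)
Op 4: remove (2,4)
Op 5: place WQ@(1,0)
Op 6: place WN@(5,5)
Op 7: remove (1,0)
Op 8: place WK@(0,0)
Per-piece attacks for W:
  WK@(0,0): attacks (0,1) (1,0) (1,1)
  WQ@(3,0): attacks (3,1) (3,2) (3,3) (3,4) (3,5) (4,0) (5,0) (2,0) (1,0) (0,0) (4,1) (5,2) (2,1) (1,2) (0,3) [ray(-1,0) blocked at (0,0)]
  WN@(5,5): attacks (4,3) (3,4)
W attacks (3,1): yes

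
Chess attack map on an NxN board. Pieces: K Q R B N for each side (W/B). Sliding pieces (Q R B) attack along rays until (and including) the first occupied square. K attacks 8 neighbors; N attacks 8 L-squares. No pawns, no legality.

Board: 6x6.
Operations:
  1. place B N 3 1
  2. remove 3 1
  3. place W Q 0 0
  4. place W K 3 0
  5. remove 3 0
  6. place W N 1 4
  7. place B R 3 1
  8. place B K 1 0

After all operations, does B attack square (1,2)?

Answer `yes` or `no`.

Answer: no

Derivation:
Op 1: place BN@(3,1)
Op 2: remove (3,1)
Op 3: place WQ@(0,0)
Op 4: place WK@(3,0)
Op 5: remove (3,0)
Op 6: place WN@(1,4)
Op 7: place BR@(3,1)
Op 8: place BK@(1,0)
Per-piece attacks for B:
  BK@(1,0): attacks (1,1) (2,0) (0,0) (2,1) (0,1)
  BR@(3,1): attacks (3,2) (3,3) (3,4) (3,5) (3,0) (4,1) (5,1) (2,1) (1,1) (0,1)
B attacks (1,2): no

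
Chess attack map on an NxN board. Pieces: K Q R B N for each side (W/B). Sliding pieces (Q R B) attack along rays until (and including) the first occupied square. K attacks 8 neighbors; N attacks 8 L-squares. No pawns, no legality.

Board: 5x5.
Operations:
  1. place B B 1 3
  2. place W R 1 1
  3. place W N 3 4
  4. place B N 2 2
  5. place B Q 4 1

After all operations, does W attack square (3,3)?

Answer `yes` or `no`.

Answer: no

Derivation:
Op 1: place BB@(1,3)
Op 2: place WR@(1,1)
Op 3: place WN@(3,4)
Op 4: place BN@(2,2)
Op 5: place BQ@(4,1)
Per-piece attacks for W:
  WR@(1,1): attacks (1,2) (1,3) (1,0) (2,1) (3,1) (4,1) (0,1) [ray(0,1) blocked at (1,3); ray(1,0) blocked at (4,1)]
  WN@(3,4): attacks (4,2) (2,2) (1,3)
W attacks (3,3): no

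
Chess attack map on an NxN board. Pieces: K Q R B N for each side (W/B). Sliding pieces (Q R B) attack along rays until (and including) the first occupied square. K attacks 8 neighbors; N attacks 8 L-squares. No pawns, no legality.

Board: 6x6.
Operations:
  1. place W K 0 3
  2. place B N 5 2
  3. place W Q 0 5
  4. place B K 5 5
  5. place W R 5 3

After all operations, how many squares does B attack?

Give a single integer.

Op 1: place WK@(0,3)
Op 2: place BN@(5,2)
Op 3: place WQ@(0,5)
Op 4: place BK@(5,5)
Op 5: place WR@(5,3)
Per-piece attacks for B:
  BN@(5,2): attacks (4,4) (3,3) (4,0) (3,1)
  BK@(5,5): attacks (5,4) (4,5) (4,4)
Union (6 distinct): (3,1) (3,3) (4,0) (4,4) (4,5) (5,4)

Answer: 6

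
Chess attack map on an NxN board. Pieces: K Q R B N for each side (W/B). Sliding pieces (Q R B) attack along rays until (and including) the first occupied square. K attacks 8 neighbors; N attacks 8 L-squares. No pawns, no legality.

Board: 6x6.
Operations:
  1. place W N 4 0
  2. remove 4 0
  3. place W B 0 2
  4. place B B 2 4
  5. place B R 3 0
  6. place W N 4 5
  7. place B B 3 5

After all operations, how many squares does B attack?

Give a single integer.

Answer: 18

Derivation:
Op 1: place WN@(4,0)
Op 2: remove (4,0)
Op 3: place WB@(0,2)
Op 4: place BB@(2,4)
Op 5: place BR@(3,0)
Op 6: place WN@(4,5)
Op 7: place BB@(3,5)
Per-piece attacks for B:
  BB@(2,4): attacks (3,5) (3,3) (4,2) (5,1) (1,5) (1,3) (0,2) [ray(1,1) blocked at (3,5); ray(-1,-1) blocked at (0,2)]
  BR@(3,0): attacks (3,1) (3,2) (3,3) (3,4) (3,5) (4,0) (5,0) (2,0) (1,0) (0,0) [ray(0,1) blocked at (3,5)]
  BB@(3,5): attacks (4,4) (5,3) (2,4) [ray(-1,-1) blocked at (2,4)]
Union (18 distinct): (0,0) (0,2) (1,0) (1,3) (1,5) (2,0) (2,4) (3,1) (3,2) (3,3) (3,4) (3,5) (4,0) (4,2) (4,4) (5,0) (5,1) (5,3)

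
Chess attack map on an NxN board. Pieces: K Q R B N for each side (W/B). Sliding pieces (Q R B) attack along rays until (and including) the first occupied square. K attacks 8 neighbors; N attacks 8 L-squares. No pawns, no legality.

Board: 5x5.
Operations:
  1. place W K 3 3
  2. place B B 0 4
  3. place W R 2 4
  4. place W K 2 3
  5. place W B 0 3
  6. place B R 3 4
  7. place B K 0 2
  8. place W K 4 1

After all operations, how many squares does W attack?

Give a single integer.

Answer: 17

Derivation:
Op 1: place WK@(3,3)
Op 2: place BB@(0,4)
Op 3: place WR@(2,4)
Op 4: place WK@(2,3)
Op 5: place WB@(0,3)
Op 6: place BR@(3,4)
Op 7: place BK@(0,2)
Op 8: place WK@(4,1)
Per-piece attacks for W:
  WB@(0,3): attacks (1,4) (1,2) (2,1) (3,0)
  WK@(2,3): attacks (2,4) (2,2) (3,3) (1,3) (3,4) (3,2) (1,4) (1,2)
  WR@(2,4): attacks (2,3) (3,4) (1,4) (0,4) [ray(0,-1) blocked at (2,3); ray(1,0) blocked at (3,4); ray(-1,0) blocked at (0,4)]
  WK@(3,3): attacks (3,4) (3,2) (4,3) (2,3) (4,4) (4,2) (2,4) (2,2)
  WK@(4,1): attacks (4,2) (4,0) (3,1) (3,2) (3,0)
Union (17 distinct): (0,4) (1,2) (1,3) (1,4) (2,1) (2,2) (2,3) (2,4) (3,0) (3,1) (3,2) (3,3) (3,4) (4,0) (4,2) (4,3) (4,4)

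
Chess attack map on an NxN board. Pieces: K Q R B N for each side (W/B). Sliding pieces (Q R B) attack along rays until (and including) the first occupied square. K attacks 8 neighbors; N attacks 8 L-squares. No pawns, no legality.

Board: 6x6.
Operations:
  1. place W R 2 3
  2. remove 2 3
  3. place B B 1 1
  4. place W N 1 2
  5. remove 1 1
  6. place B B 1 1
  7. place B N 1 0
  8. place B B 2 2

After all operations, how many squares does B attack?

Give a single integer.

Op 1: place WR@(2,3)
Op 2: remove (2,3)
Op 3: place BB@(1,1)
Op 4: place WN@(1,2)
Op 5: remove (1,1)
Op 6: place BB@(1,1)
Op 7: place BN@(1,0)
Op 8: place BB@(2,2)
Per-piece attacks for B:
  BN@(1,0): attacks (2,2) (3,1) (0,2)
  BB@(1,1): attacks (2,2) (2,0) (0,2) (0,0) [ray(1,1) blocked at (2,2)]
  BB@(2,2): attacks (3,3) (4,4) (5,5) (3,1) (4,0) (1,3) (0,4) (1,1) [ray(-1,-1) blocked at (1,1)]
Union (12 distinct): (0,0) (0,2) (0,4) (1,1) (1,3) (2,0) (2,2) (3,1) (3,3) (4,0) (4,4) (5,5)

Answer: 12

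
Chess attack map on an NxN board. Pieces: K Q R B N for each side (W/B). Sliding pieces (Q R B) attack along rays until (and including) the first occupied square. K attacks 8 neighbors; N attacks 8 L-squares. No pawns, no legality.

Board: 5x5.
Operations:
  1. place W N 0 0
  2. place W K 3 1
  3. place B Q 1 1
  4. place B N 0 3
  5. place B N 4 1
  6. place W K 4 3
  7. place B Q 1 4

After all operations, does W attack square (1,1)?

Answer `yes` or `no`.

Answer: no

Derivation:
Op 1: place WN@(0,0)
Op 2: place WK@(3,1)
Op 3: place BQ@(1,1)
Op 4: place BN@(0,3)
Op 5: place BN@(4,1)
Op 6: place WK@(4,3)
Op 7: place BQ@(1,4)
Per-piece attacks for W:
  WN@(0,0): attacks (1,2) (2,1)
  WK@(3,1): attacks (3,2) (3,0) (4,1) (2,1) (4,2) (4,0) (2,2) (2,0)
  WK@(4,3): attacks (4,4) (4,2) (3,3) (3,4) (3,2)
W attacks (1,1): no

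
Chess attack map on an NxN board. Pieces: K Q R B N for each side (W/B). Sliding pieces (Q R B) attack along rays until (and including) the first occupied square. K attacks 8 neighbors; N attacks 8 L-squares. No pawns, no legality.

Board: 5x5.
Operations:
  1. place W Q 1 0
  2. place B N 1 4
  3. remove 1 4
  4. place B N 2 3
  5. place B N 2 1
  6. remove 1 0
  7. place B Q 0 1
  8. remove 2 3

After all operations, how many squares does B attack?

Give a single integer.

Op 1: place WQ@(1,0)
Op 2: place BN@(1,4)
Op 3: remove (1,4)
Op 4: place BN@(2,3)
Op 5: place BN@(2,1)
Op 6: remove (1,0)
Op 7: place BQ@(0,1)
Op 8: remove (2,3)
Per-piece attacks for B:
  BQ@(0,1): attacks (0,2) (0,3) (0,4) (0,0) (1,1) (2,1) (1,2) (2,3) (3,4) (1,0) [ray(1,0) blocked at (2,1)]
  BN@(2,1): attacks (3,3) (4,2) (1,3) (0,2) (4,0) (0,0)
Union (14 distinct): (0,0) (0,2) (0,3) (0,4) (1,0) (1,1) (1,2) (1,3) (2,1) (2,3) (3,3) (3,4) (4,0) (4,2)

Answer: 14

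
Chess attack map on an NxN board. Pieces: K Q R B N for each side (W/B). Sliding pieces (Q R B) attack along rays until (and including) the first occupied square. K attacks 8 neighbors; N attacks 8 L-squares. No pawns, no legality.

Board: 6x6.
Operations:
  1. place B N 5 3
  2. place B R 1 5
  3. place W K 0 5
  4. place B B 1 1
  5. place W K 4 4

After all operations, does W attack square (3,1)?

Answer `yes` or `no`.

Answer: no

Derivation:
Op 1: place BN@(5,3)
Op 2: place BR@(1,5)
Op 3: place WK@(0,5)
Op 4: place BB@(1,1)
Op 5: place WK@(4,4)
Per-piece attacks for W:
  WK@(0,5): attacks (0,4) (1,5) (1,4)
  WK@(4,4): attacks (4,5) (4,3) (5,4) (3,4) (5,5) (5,3) (3,5) (3,3)
W attacks (3,1): no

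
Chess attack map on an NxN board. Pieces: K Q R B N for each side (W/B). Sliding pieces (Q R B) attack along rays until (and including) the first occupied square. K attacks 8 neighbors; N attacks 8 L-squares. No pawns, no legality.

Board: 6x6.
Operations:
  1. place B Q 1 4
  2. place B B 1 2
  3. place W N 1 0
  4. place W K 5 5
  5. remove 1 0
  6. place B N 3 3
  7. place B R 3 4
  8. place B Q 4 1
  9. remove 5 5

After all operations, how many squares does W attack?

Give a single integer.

Answer: 0

Derivation:
Op 1: place BQ@(1,4)
Op 2: place BB@(1,2)
Op 3: place WN@(1,0)
Op 4: place WK@(5,5)
Op 5: remove (1,0)
Op 6: place BN@(3,3)
Op 7: place BR@(3,4)
Op 8: place BQ@(4,1)
Op 9: remove (5,5)
Per-piece attacks for W:
Union (0 distinct): (none)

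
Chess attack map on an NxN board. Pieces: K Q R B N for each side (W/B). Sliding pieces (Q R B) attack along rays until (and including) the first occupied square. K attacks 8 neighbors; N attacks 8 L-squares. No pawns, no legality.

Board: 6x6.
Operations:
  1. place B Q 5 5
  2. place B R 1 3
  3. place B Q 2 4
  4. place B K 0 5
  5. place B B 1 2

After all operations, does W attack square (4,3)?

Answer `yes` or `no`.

Answer: no

Derivation:
Op 1: place BQ@(5,5)
Op 2: place BR@(1,3)
Op 3: place BQ@(2,4)
Op 4: place BK@(0,5)
Op 5: place BB@(1,2)
Per-piece attacks for W:
W attacks (4,3): no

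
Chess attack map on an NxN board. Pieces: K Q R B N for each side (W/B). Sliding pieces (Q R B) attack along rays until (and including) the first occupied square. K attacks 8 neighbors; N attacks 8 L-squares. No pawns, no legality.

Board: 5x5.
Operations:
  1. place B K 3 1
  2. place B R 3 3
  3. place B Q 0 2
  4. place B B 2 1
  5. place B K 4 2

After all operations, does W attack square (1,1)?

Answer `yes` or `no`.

Op 1: place BK@(3,1)
Op 2: place BR@(3,3)
Op 3: place BQ@(0,2)
Op 4: place BB@(2,1)
Op 5: place BK@(4,2)
Per-piece attacks for W:
W attacks (1,1): no

Answer: no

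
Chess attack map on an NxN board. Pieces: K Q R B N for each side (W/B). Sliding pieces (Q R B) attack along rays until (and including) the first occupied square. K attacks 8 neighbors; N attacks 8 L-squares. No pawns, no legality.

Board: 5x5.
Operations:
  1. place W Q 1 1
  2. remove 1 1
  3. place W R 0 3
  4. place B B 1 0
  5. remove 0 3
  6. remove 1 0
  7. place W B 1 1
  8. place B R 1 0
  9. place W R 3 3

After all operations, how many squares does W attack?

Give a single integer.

Op 1: place WQ@(1,1)
Op 2: remove (1,1)
Op 3: place WR@(0,3)
Op 4: place BB@(1,0)
Op 5: remove (0,3)
Op 6: remove (1,0)
Op 7: place WB@(1,1)
Op 8: place BR@(1,0)
Op 9: place WR@(3,3)
Per-piece attacks for W:
  WB@(1,1): attacks (2,2) (3,3) (2,0) (0,2) (0,0) [ray(1,1) blocked at (3,3)]
  WR@(3,3): attacks (3,4) (3,2) (3,1) (3,0) (4,3) (2,3) (1,3) (0,3)
Union (13 distinct): (0,0) (0,2) (0,3) (1,3) (2,0) (2,2) (2,3) (3,0) (3,1) (3,2) (3,3) (3,4) (4,3)

Answer: 13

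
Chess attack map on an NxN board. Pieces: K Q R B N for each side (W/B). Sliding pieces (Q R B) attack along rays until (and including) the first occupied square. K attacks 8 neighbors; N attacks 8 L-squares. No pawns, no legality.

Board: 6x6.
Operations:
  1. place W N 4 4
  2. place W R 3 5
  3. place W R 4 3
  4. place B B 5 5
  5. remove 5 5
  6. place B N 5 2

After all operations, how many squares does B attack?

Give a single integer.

Op 1: place WN@(4,4)
Op 2: place WR@(3,5)
Op 3: place WR@(4,3)
Op 4: place BB@(5,5)
Op 5: remove (5,5)
Op 6: place BN@(5,2)
Per-piece attacks for B:
  BN@(5,2): attacks (4,4) (3,3) (4,0) (3,1)
Union (4 distinct): (3,1) (3,3) (4,0) (4,4)

Answer: 4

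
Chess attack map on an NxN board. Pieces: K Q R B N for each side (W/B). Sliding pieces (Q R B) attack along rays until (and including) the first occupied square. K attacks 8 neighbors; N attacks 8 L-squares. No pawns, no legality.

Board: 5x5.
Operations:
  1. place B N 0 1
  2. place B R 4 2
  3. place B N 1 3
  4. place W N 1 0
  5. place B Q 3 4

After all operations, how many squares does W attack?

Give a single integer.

Answer: 3

Derivation:
Op 1: place BN@(0,1)
Op 2: place BR@(4,2)
Op 3: place BN@(1,3)
Op 4: place WN@(1,0)
Op 5: place BQ@(3,4)
Per-piece attacks for W:
  WN@(1,0): attacks (2,2) (3,1) (0,2)
Union (3 distinct): (0,2) (2,2) (3,1)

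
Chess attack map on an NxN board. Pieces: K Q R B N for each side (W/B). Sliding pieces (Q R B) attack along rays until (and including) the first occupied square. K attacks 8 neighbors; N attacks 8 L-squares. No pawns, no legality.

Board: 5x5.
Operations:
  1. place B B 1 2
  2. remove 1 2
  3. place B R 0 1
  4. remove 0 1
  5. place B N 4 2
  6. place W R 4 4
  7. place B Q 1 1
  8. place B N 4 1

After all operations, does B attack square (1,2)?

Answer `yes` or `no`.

Op 1: place BB@(1,2)
Op 2: remove (1,2)
Op 3: place BR@(0,1)
Op 4: remove (0,1)
Op 5: place BN@(4,2)
Op 6: place WR@(4,4)
Op 7: place BQ@(1,1)
Op 8: place BN@(4,1)
Per-piece attacks for B:
  BQ@(1,1): attacks (1,2) (1,3) (1,4) (1,0) (2,1) (3,1) (4,1) (0,1) (2,2) (3,3) (4,4) (2,0) (0,2) (0,0) [ray(1,0) blocked at (4,1); ray(1,1) blocked at (4,4)]
  BN@(4,1): attacks (3,3) (2,2) (2,0)
  BN@(4,2): attacks (3,4) (2,3) (3,0) (2,1)
B attacks (1,2): yes

Answer: yes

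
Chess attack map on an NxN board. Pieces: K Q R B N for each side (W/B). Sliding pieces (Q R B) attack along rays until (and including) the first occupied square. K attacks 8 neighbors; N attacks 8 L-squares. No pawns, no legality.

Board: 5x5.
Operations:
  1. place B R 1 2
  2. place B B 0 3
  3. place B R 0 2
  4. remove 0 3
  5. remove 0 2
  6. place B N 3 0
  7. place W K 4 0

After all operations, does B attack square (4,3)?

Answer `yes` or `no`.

Answer: no

Derivation:
Op 1: place BR@(1,2)
Op 2: place BB@(0,3)
Op 3: place BR@(0,2)
Op 4: remove (0,3)
Op 5: remove (0,2)
Op 6: place BN@(3,0)
Op 7: place WK@(4,0)
Per-piece attacks for B:
  BR@(1,2): attacks (1,3) (1,4) (1,1) (1,0) (2,2) (3,2) (4,2) (0,2)
  BN@(3,0): attacks (4,2) (2,2) (1,1)
B attacks (4,3): no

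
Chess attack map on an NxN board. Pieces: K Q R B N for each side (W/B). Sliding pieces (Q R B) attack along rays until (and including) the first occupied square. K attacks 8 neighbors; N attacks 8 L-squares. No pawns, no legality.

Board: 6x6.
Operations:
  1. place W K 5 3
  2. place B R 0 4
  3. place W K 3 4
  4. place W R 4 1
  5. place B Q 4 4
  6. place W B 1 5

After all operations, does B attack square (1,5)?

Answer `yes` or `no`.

Answer: no

Derivation:
Op 1: place WK@(5,3)
Op 2: place BR@(0,4)
Op 3: place WK@(3,4)
Op 4: place WR@(4,1)
Op 5: place BQ@(4,4)
Op 6: place WB@(1,5)
Per-piece attacks for B:
  BR@(0,4): attacks (0,5) (0,3) (0,2) (0,1) (0,0) (1,4) (2,4) (3,4) [ray(1,0) blocked at (3,4)]
  BQ@(4,4): attacks (4,5) (4,3) (4,2) (4,1) (5,4) (3,4) (5,5) (5,3) (3,5) (3,3) (2,2) (1,1) (0,0) [ray(0,-1) blocked at (4,1); ray(-1,0) blocked at (3,4); ray(1,-1) blocked at (5,3)]
B attacks (1,5): no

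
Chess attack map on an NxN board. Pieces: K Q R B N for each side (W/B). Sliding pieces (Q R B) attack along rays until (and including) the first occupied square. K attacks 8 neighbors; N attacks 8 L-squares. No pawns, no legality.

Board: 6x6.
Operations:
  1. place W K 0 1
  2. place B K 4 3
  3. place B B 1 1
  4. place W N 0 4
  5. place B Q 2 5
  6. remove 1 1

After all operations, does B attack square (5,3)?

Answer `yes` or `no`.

Op 1: place WK@(0,1)
Op 2: place BK@(4,3)
Op 3: place BB@(1,1)
Op 4: place WN@(0,4)
Op 5: place BQ@(2,5)
Op 6: remove (1,1)
Per-piece attacks for B:
  BQ@(2,5): attacks (2,4) (2,3) (2,2) (2,1) (2,0) (3,5) (4,5) (5,5) (1,5) (0,5) (3,4) (4,3) (1,4) (0,3) [ray(1,-1) blocked at (4,3)]
  BK@(4,3): attacks (4,4) (4,2) (5,3) (3,3) (5,4) (5,2) (3,4) (3,2)
B attacks (5,3): yes

Answer: yes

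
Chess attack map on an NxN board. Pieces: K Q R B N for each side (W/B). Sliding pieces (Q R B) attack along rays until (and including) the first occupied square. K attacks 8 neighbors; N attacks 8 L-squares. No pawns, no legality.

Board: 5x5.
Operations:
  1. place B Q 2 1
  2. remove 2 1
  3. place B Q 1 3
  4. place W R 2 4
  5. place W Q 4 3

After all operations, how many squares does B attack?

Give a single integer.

Op 1: place BQ@(2,1)
Op 2: remove (2,1)
Op 3: place BQ@(1,3)
Op 4: place WR@(2,4)
Op 5: place WQ@(4,3)
Per-piece attacks for B:
  BQ@(1,3): attacks (1,4) (1,2) (1,1) (1,0) (2,3) (3,3) (4,3) (0,3) (2,4) (2,2) (3,1) (4,0) (0,4) (0,2) [ray(1,0) blocked at (4,3); ray(1,1) blocked at (2,4)]
Union (14 distinct): (0,2) (0,3) (0,4) (1,0) (1,1) (1,2) (1,4) (2,2) (2,3) (2,4) (3,1) (3,3) (4,0) (4,3)

Answer: 14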